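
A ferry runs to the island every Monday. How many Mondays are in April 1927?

1 April 1927 is a Friday.
From 1 April 1927 to 30 April 1927 is 30 days inclusive.
30 = 7 × 4 + 2, so there are 4 full weeks plus 2 extra days.
Each full week contributes one Monday: 4 so far.
The 2 extra days are Friday, Saturday — none qualify.
Total: 4 + 0 = 4.

4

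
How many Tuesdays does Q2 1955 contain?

1 April 1955 is a Friday.
That's 91 days from start to end, counting both.
91 = 7 × 13, so the span is exactly 13 full weeks.
Each full week contributes one Tuesday: 13 so far.

13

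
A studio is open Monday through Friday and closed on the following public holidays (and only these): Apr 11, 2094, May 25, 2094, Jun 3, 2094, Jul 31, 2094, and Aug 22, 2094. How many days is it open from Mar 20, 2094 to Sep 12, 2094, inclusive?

Mar 20, 2094 is a Saturday.
From Mar 20, 2094 to Sep 12, 2094 is 177 days inclusive.
177 = 7 × 25 + 2, so there are 25 full weeks plus 2 extra days.
Each full week contributes 5 weekdays (Mon–Fri): 25 × 5 = 125.
The 2 extra days are Sat, Sun — none qualify.
Total: 125 + 0 = 125.
Holidays: Apr 11, 2094 (Sun); May 25, 2094 (Tue); Jun 3, 2094 (Thu); Jul 31, 2094 (Sat); Aug 22, 2094 (Sun).
2 of the 5 holidays fall on weekdays; the rest are weekends and were already excluded.
Business days: 125 − 2 = 123.

123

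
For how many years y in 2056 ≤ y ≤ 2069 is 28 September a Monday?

1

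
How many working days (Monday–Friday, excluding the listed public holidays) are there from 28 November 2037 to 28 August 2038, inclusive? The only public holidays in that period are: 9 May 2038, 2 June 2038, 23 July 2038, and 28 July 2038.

192 working days

28 November 2037 is a Saturday.
That's 274 days from start to end, counting both.
274 = 7 × 39 + 1, so there are 39 full weeks plus 1 extra day.
Each full week contributes 5 weekdays (Mon–Fri): 39 × 5 = 195.
The 1 extra day is Sat — none qualify.
Total: 195 + 0 = 195.
Holidays: 9 May 2038 (Sun); 2 June 2038 (Wed); 23 July 2038 (Fri); 28 July 2038 (Wed).
3 of the 4 holidays fall on weekdays; the rest are weekends and were already excluded.
Business days: 195 − 3 = 192.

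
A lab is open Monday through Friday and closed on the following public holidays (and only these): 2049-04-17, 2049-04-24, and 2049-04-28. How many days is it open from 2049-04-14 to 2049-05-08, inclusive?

2049-04-14 is a Wednesday.
From 2049-04-14 to 2049-05-08 is 25 days inclusive.
25 = 7 × 3 + 4, so there are 3 full weeks plus 4 extra days.
Each full week contributes 5 weekdays (Mon–Fri): 3 × 5 = 15.
The 4 extra days are Wednesday, Thursday, Friday, Saturday — 3 of them qualify.
Total: 15 + 3 = 18.
Holidays: 2049-04-17 (Sat); 2049-04-24 (Sat); 2049-04-28 (Wed).
1 of the 3 holidays fall on weekdays; the rest are weekends and were already excluded.
Business days: 18 − 1 = 17.

17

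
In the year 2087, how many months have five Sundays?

A month has five Sundays exactly when Sunday falls within its first (length − 28) days.
Jan: 31 days, starts Wed → 5 of Wed, Thu, Fri
Feb: 28 days, starts Sat → 5 of (none)
Mar: 31 days, starts Sat → 5 of Sat, Sun, Mon ✓
Apr: 30 days, starts Tue → 5 of Tue, Wed
May: 31 days, starts Thu → 5 of Thu, Fri, Sat
Jun: 30 days, starts Sun → 5 of Sun, Mon ✓
Jul: 31 days, starts Tue → 5 of Tue, Wed, Thu
Aug: 31 days, starts Fri → 5 of Fri, Sat, Sun ✓
Sep: 30 days, starts Mon → 5 of Mon, Tue
Oct: 31 days, starts Wed → 5 of Wed, Thu, Fri
Nov: 30 days, starts Sat → 5 of Sat, Sun ✓
Dec: 31 days, starts Mon → 5 of Mon, Tue, Wed
Months with five Sundays: Mar, Jun, Aug, Nov.

4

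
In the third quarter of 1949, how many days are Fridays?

Jul 1, 1949 is a Friday.
That's 92 days from start to end, counting both.
92 = 7 × 13 + 1, so there are 13 full weeks plus 1 extra day.
Each full week contributes one Friday: 13 so far.
The 1 extra day is Friday — 1 of them qualifies.
Total: 13 + 1 = 14.

14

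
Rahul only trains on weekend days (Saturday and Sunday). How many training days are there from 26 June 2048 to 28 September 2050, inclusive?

236

26 June 2048 is a Friday.
That's 825 days from start to end, counting both.
825 = 7 × 117 + 6, so there are 117 full weeks plus 6 extra days.
Each full week contributes 2 weekend days (Sat, Sun): 117 × 2 = 234.
The 6 extra days are Friday, Saturday, Sunday, Monday, Tuesday, Wednesday — 2 of them qualify.
Total: 234 + 2 = 236.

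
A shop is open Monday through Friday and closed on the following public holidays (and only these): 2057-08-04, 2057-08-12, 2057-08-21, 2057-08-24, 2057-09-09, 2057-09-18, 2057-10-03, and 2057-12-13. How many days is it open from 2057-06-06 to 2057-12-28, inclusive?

143 business days

2057-06-06 is a Wednesday.
That's 206 days from start to end, counting both.
206 = 7 × 29 + 3, so there are 29 full weeks plus 3 extra days.
Each full week contributes 5 weekdays (Mon–Fri): 29 × 5 = 145.
The 3 extra days are Wednesday, Thursday, Friday — 3 of them qualify.
Total: 145 + 3 = 148.
Holidays: 2057-08-04 (Sat); 2057-08-12 (Sun); 2057-08-21 (Tue); 2057-08-24 (Fri); 2057-09-09 (Sun); 2057-09-18 (Tue); 2057-10-03 (Wed); 2057-12-13 (Thu).
5 of the 8 holidays fall on weekdays; the rest are weekends and were already excluded.
Business days: 148 − 5 = 143.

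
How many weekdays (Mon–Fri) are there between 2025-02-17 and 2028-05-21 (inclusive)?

2025-02-17 is a Monday.
From 2025-02-17 to 2028-05-21 is 1190 days inclusive.
1190 = 7 × 170, so the span is exactly 170 full weeks.
Each full week contributes 5 weekdays (Mon–Fri): 170 × 5 = 850.
Total: 850.

850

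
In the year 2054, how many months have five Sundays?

4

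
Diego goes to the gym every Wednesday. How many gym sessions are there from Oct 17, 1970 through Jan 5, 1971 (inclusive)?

Oct 17, 1970 is a Saturday.
The range spans 81 days (inclusive of both endpoints).
81 = 7 × 11 + 4, so there are 11 full weeks plus 4 extra days.
Each full week contributes one Wednesday: 11 so far.
The 4 extra days are Saturday, Sunday, Monday, Tuesday — none qualify.
Total: 11 + 0 = 11.

11 Wednesdays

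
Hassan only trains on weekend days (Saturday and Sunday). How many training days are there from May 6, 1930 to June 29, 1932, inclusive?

224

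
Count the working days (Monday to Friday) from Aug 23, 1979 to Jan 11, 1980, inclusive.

Aug 23, 1979 is a Thursday.
That's 142 days from start to end, counting both.
142 = 7 × 20 + 2, so there are 20 full weeks plus 2 extra days.
Each full week contributes 5 weekdays (Mon–Fri): 20 × 5 = 100.
The 2 extra days are Thursday, Friday — 2 of them qualify.
Total: 100 + 2 = 102.

102 weekdays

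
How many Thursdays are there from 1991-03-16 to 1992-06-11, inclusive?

65

1991-03-16 is a Saturday.
The range spans 454 days (inclusive of both endpoints).
454 = 7 × 64 + 6, so there are 64 full weeks plus 6 extra days.
Each full week contributes one Thursday: 64 so far.
The 6 extra days are Sat, Sun, Mon, Tue, Wed, Thu — 1 of them qualifies.
Total: 64 + 1 = 65.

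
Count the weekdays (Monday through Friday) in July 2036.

2036-07-01 is a Tuesday.
That's 31 days from start to end, counting both.
31 = 7 × 4 + 3, so there are 4 full weeks plus 3 extra days.
Each full week contributes 5 weekdays (Mon–Fri): 4 × 5 = 20.
The 3 extra days are Tuesday, Wednesday, Thursday — 3 of them qualify.
Total: 20 + 3 = 23.

23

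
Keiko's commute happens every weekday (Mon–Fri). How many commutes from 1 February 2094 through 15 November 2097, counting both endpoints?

990

1 February 2094 is a Monday.
That's 1384 days from start to end, counting both.
1384 = 7 × 197 + 5, so there are 197 full weeks plus 5 extra days.
Each full week contributes 5 weekdays (Mon–Fri): 197 × 5 = 985.
The 5 extra days are Monday, Tuesday, Wednesday, Thursday, Friday — 5 of them qualify.
Total: 985 + 5 = 990.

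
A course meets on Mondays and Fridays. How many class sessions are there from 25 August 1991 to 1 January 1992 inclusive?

37

25 August 1991 is a Sunday.
That's 130 days from start to end, counting both.
130 = 7 × 18 + 4, so there are 18 full weeks plus 4 extra days.
Each full week contributes 2 days from the set (Mon, Fri): 18 × 2 = 36.
The 4 extra days are Sunday, Monday, Tuesday, Wednesday — 1 of them qualifies.
Total: 36 + 1 = 37.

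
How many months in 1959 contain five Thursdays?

A month has five Thursdays exactly when Thursday falls within its first (length − 28) days.
Jan: 31 days, starts Thu → 5 of Thu, Fri, Sat ✓
Feb: 28 days, starts Sun → 5 of (none)
Mar: 31 days, starts Sun → 5 of Sun, Mon, Tue
Apr: 30 days, starts Wed → 5 of Wed, Thu ✓
May: 31 days, starts Fri → 5 of Fri, Sat, Sun
Jun: 30 days, starts Mon → 5 of Mon, Tue
Jul: 31 days, starts Wed → 5 of Wed, Thu, Fri ✓
Aug: 31 days, starts Sat → 5 of Sat, Sun, Mon
Sep: 30 days, starts Tue → 5 of Tue, Wed
Oct: 31 days, starts Thu → 5 of Thu, Fri, Sat ✓
Nov: 30 days, starts Sun → 5 of Sun, Mon
Dec: 31 days, starts Tue → 5 of Tue, Wed, Thu ✓
Months with five Thursdays: Jan, Apr, Jul, Oct, Dec.

5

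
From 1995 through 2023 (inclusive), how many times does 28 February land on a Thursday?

4

Day of week of February 28 in each year:
1995: Tue, 1996: Wed, 1997: Fri, 1998: Sat, 1999: Sun, 2000: Mon, 2001: Wed, 2002: Thu ✓, 2003: Fri, 2004: Sat, 2005: Mon, 2006: Tue, 2007: Wed, 2008: Thu ✓, 2009: Sat, 2010: Sun, 2011: Mon, 2012: Tue, 2013: Thu ✓, 2014: Fri, 2015: Sat, 2016: Sun, 2017: Tue, 2018: Wed, 2019: Thu ✓, 2020: Fri, 2021: Sun, 2022: Mon, 2023: Tue
Thursdays: 2002, 2008, 2013, 2019.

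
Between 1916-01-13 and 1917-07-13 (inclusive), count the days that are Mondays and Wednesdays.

156

1916-01-13 is a Thursday.
The range spans 548 days (inclusive of both endpoints).
548 = 7 × 78 + 2, so there are 78 full weeks plus 2 extra days.
Each full week contributes 2 days from the set (Mon, Wed): 78 × 2 = 156.
The 2 extra days are Thursday, Friday — none qualify.
Total: 156 + 0 = 156.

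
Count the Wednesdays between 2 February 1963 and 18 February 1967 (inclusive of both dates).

211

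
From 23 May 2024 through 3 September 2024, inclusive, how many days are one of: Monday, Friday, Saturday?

23 May 2024 is a Thursday.
From 23 May 2024 to 3 September 2024 is 104 days inclusive.
104 = 7 × 14 + 6, so there are 14 full weeks plus 6 extra days.
Each full week contributes 3 days from the set (Mon, Fri, Sat): 14 × 3 = 42.
The 6 extra days are Thursday, Friday, Saturday, Sunday, Monday, Tuesday — 3 of them qualify.
Total: 42 + 3 = 45.

45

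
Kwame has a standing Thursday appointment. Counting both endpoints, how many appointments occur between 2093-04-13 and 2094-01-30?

2093-04-13 is a Monday.
From 2093-04-13 to 2094-01-30 is 293 days inclusive.
293 = 7 × 41 + 6, so there are 41 full weeks plus 6 extra days.
Each full week contributes one Thursday: 41 so far.
The 6 extra days are Mon, Tue, Wed, Thu, Fri, Sat — 1 of them qualifies.
Total: 41 + 1 = 42.

42 Thursdays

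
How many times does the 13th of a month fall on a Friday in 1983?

1

The 13th falls on a Friday when the month's 13th has weekday Fri.
Jan 13 is Thu; Feb 13 is Sun; Mar 13 is Sun; Apr 13 is Wed; May 13 is Fri ✓; Jun 13 is Mon; Jul 13 is Wed; Aug 13 is Sat; Sep 13 is Tue; Oct 13 is Thu; Nov 13 is Sun; Dec 13 is Tue.
Friday the 13ths: May.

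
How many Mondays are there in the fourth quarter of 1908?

13

1 October 1908 is a Thursday.
From 1 October 1908 to 31 December 1908 is 92 days inclusive.
92 = 7 × 13 + 1, so there are 13 full weeks plus 1 extra day.
Each full week contributes one Monday: 13 so far.
The 1 extra day is Thursday — none qualify.
Total: 13 + 0 = 13.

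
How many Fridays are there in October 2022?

2022-10-01 is a Saturday.
From 2022-10-01 to 2022-10-31 is 31 days inclusive.
31 = 7 × 4 + 3, so there are 4 full weeks plus 3 extra days.
Each full week contributes one Friday: 4 so far.
The 3 extra days are Sat, Sun, Mon — none qualify.
Total: 4 + 0 = 4.

4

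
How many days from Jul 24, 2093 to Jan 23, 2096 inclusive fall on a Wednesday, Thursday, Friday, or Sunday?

Jul 24, 2093 is a Friday.
That's 914 days from start to end, counting both.
914 = 7 × 130 + 4, so there are 130 full weeks plus 4 extra days.
Each full week contributes 4 days from the set (Wed, Thu, Fri, Sun): 130 × 4 = 520.
The 4 extra days are Fri, Sat, Sun, Mon — 2 of them qualify.
Total: 520 + 2 = 522.

522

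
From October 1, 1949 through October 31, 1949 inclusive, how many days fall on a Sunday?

October 1, 1949 is a Saturday.
The range spans 31 days (inclusive of both endpoints).
31 = 7 × 4 + 3, so there are 4 full weeks plus 3 extra days.
Each full week contributes one Sunday: 4 so far.
The 3 extra days are Saturday, Sunday, Monday — 1 of them qualifies.
Total: 4 + 1 = 5.

5 Sundays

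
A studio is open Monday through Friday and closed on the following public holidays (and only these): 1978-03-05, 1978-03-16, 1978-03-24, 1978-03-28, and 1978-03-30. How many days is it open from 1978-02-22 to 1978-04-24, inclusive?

40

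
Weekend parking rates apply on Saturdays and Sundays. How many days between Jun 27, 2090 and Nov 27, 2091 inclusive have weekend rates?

148

Jun 27, 2090 is a Tuesday.
The range spans 519 days (inclusive of both endpoints).
519 = 7 × 74 + 1, so there are 74 full weeks plus 1 extra day.
Each full week contributes 2 weekend days (Sat, Sun): 74 × 2 = 148.
The 1 extra day is Tuesday — none qualify.
Total: 148 + 0 = 148.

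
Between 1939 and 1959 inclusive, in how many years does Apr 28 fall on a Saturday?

3

Day of week of April 28 in each year:
1939: Fri, 1940: Sun, 1941: Mon, 1942: Tue, 1943: Wed, 1944: Fri, 1945: Sat ✓, 1946: Sun, 1947: Mon, 1948: Wed, 1949: Thu, 1950: Fri, 1951: Sat ✓, 1952: Mon, 1953: Tue, 1954: Wed, 1955: Thu, 1956: Sat ✓, 1957: Sun, 1958: Mon, 1959: Tue
Saturdays: 1945, 1951, 1956.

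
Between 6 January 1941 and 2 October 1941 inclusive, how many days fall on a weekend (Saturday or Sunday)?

76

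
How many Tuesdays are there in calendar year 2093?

1 January 2093 is a Thursday.
The range spans 365 days (inclusive of both endpoints).
365 = 7 × 52 + 1, so there are 52 full weeks plus 1 extra day.
Each full week contributes one Tuesday: 52 so far.
The 1 extra day is Thursday — none qualify.
Total: 52 + 0 = 52.

52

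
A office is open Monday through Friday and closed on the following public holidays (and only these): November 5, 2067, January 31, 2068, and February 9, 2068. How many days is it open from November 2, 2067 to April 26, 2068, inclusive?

125 working days

November 2, 2067 is a Wednesday.
That's 177 days from start to end, counting both.
177 = 7 × 25 + 2, so there are 25 full weeks plus 2 extra days.
Each full week contributes 5 weekdays (Mon–Fri): 25 × 5 = 125.
The 2 extra days are Wednesday, Thursday — 2 of them qualify.
Total: 125 + 2 = 127.
Holidays: November 5, 2067 (Sat); January 31, 2068 (Tue); February 9, 2068 (Thu).
2 of the 3 holidays fall on weekdays; the rest are weekends and were already excluded.
Business days: 127 − 2 = 125.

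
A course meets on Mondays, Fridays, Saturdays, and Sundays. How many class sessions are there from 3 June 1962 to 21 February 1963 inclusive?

150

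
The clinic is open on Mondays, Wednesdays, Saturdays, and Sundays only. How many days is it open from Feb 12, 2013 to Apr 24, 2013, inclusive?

41

Feb 12, 2013 is a Tuesday.
From Feb 12, 2013 to Apr 24, 2013 is 72 days inclusive.
72 = 7 × 10 + 2, so there are 10 full weeks plus 2 extra days.
Each full week contributes 4 days from the set (Mon, Wed, Sat, Sun): 10 × 4 = 40.
The 2 extra days are Tue, Wed — 1 of them qualifies.
Total: 40 + 1 = 41.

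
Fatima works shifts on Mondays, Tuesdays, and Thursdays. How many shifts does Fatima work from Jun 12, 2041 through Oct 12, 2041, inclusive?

52

Jun 12, 2041 is a Wednesday.
That's 123 days from start to end, counting both.
123 = 7 × 17 + 4, so there are 17 full weeks plus 4 extra days.
Each full week contributes 3 days from the set (Mon, Tue, Thu): 17 × 3 = 51.
The 4 extra days are Wednesday, Thursday, Friday, Saturday — 1 of them qualifies.
Total: 51 + 1 = 52.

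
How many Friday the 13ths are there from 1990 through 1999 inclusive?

Friday-the-13ths by year:
1990: Apr, Jul
1991: Sep, Dec
1992: Mar, Nov
1993: Aug
1994: May
1995: Jan, Oct
1996: Sep, Dec
1997: Jun
1998: Feb, Mar, Nov
1999: Aug

17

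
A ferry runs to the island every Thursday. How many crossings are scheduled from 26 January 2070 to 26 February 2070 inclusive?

4 Thursdays

26 January 2070 is a Sunday.
From 26 January 2070 to 26 February 2070 is 32 days inclusive.
32 = 7 × 4 + 4, so there are 4 full weeks plus 4 extra days.
Each full week contributes one Thursday: 4 so far.
The 4 extra days are Sunday, Monday, Tuesday, Wednesday — none qualify.
Total: 4 + 0 = 4.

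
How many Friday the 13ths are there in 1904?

1

The 13th falls on a Friday when the month's 13th has weekday Fri.
Jan 13 is Wed; Feb 13 is Sat; Mar 13 is Sun; Apr 13 is Wed; May 13 is Fri ✓; Jun 13 is Mon; Jul 13 is Wed; Aug 13 is Sat; Sep 13 is Tue; Oct 13 is Thu; Nov 13 is Sun; Dec 13 is Tue.
Friday the 13ths: May.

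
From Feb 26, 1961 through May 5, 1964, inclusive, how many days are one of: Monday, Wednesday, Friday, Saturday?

665

Feb 26, 1961 is a Sunday.
That's 1165 days from start to end, counting both.
1165 = 7 × 166 + 3, so there are 166 full weeks plus 3 extra days.
Each full week contributes 4 days from the set (Mon, Wed, Fri, Sat): 166 × 4 = 664.
The 3 extra days are Sunday, Monday, Tuesday — 1 of them qualifies.
Total: 664 + 1 = 665.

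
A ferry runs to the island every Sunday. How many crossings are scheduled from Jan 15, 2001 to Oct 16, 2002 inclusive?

91 Sundays

Jan 15, 2001 is a Monday.
That's 640 days from start to end, counting both.
640 = 7 × 91 + 3, so there are 91 full weeks plus 3 extra days.
Each full week contributes one Sunday: 91 so far.
The 3 extra days are Mon, Tue, Wed — none qualify.
Total: 91 + 0 = 91.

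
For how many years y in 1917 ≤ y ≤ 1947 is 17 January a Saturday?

4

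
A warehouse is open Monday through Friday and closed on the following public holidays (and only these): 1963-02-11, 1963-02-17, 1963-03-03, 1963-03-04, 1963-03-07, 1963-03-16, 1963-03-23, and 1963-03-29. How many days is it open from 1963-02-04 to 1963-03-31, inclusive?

36

1963-02-04 is a Monday.
From 1963-02-04 to 1963-03-31 is 56 days inclusive.
56 = 7 × 8, so the span is exactly 8 full weeks.
Each full week contributes 5 weekdays (Mon–Fri): 8 × 5 = 40.
Holidays: 1963-02-11 (Mon); 1963-02-17 (Sun); 1963-03-03 (Sun); 1963-03-04 (Mon); 1963-03-07 (Thu); 1963-03-16 (Sat); 1963-03-23 (Sat); 1963-03-29 (Fri).
4 of the 8 holidays fall on weekdays; the rest are weekends and were already excluded.
Business days: 40 − 4 = 36.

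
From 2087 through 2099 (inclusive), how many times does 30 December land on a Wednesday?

2

Day of week of December 30 in each year:
2087: Tue, 2088: Thu, 2089: Fri, 2090: Sat, 2091: Sun, 2092: Tue, 2093: Wed ✓, 2094: Thu, 2095: Fri, 2096: Sun, 2097: Mon, 2098: Tue, 2099: Wed ✓
Wednesdays: 2093, 2099.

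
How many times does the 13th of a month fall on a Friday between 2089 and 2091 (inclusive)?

5

Friday-the-13ths by year:
2089: May
2090: Jan, Oct
2091: Apr, Jul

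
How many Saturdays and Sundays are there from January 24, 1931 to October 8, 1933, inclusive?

284

January 24, 1931 is a Saturday.
The range spans 989 days (inclusive of both endpoints).
989 = 7 × 141 + 2, so there are 141 full weeks plus 2 extra days.
Each full week contributes 2 weekend days (Sat, Sun): 141 × 2 = 282.
The 2 extra days are Sat, Sun — 2 of them qualify.
Total: 282 + 2 = 284.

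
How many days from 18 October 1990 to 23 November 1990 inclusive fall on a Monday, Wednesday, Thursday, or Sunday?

21

18 October 1990 is a Thursday.
From 18 October 1990 to 23 November 1990 is 37 days inclusive.
37 = 7 × 5 + 2, so there are 5 full weeks plus 2 extra days.
Each full week contributes 4 days from the set (Mon, Wed, Thu, Sun): 5 × 4 = 20.
The 2 extra days are Thu, Fri — 1 of them qualifies.
Total: 20 + 1 = 21.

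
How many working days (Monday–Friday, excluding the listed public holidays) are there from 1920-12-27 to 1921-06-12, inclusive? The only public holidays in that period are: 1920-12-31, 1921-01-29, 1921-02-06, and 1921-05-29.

119

1920-12-27 is a Monday.
That's 168 days from start to end, counting both.
168 = 7 × 24, so the span is exactly 24 full weeks.
Each full week contributes 5 weekdays (Mon–Fri): 24 × 5 = 120.
Total: 120.
Holidays: 1920-12-31 (Fri); 1921-01-29 (Sat); 1921-02-06 (Sun); 1921-05-29 (Sun).
1 of the 4 holidays fall on weekdays; the rest are weekends and were already excluded.
Business days: 120 − 1 = 119.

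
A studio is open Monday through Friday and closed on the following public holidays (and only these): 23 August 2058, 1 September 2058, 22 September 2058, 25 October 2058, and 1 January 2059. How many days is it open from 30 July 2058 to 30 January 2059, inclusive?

130 business days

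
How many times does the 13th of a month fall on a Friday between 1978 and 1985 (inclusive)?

Friday-the-13ths by year:
1978: Jan, Oct
1979: Apr, Jul
1980: Jun
1981: Feb, Mar, Nov
1982: Aug
1983: May
1984: Jan, Apr, Jul
1985: Sep, Dec

15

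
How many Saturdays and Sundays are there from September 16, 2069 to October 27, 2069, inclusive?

September 16, 2069 is a Monday.
That's 42 days from start to end, counting both.
42 = 7 × 6, so the span is exactly 6 full weeks.
Each full week contributes 2 weekend days (Sat, Sun): 6 × 2 = 12.
Total: 12.

12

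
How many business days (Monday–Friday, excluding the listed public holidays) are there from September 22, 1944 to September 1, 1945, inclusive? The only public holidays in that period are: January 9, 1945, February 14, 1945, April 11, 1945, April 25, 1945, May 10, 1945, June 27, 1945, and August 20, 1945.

239

September 22, 1944 is a Friday.
From September 22, 1944 to September 1, 1945 is 345 days inclusive.
345 = 7 × 49 + 2, so there are 49 full weeks plus 2 extra days.
Each full week contributes 5 weekdays (Mon–Fri): 49 × 5 = 245.
The 2 extra days are Friday, Saturday — 1 of them qualifies.
Total: 245 + 1 = 246.
Holidays: January 9, 1945 (Tue); February 14, 1945 (Wed); April 11, 1945 (Wed); April 25, 1945 (Wed); May 10, 1945 (Thu); June 27, 1945 (Wed); August 20, 1945 (Mon).
All 7 holidays fall on weekdays, so subtract 7.
Business days: 246 − 7 = 239.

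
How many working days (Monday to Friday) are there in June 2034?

Jun 1, 2034 is a Thursday.
That's 30 days from start to end, counting both.
30 = 7 × 4 + 2, so there are 4 full weeks plus 2 extra days.
Each full week contributes 5 weekdays (Mon–Fri): 4 × 5 = 20.
The 2 extra days are Thursday, Friday — 2 of them qualify.
Total: 20 + 2 = 22.

22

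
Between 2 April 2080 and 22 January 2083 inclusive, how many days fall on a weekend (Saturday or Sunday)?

292

2 April 2080 is a Tuesday.
From 2 April 2080 to 22 January 2083 is 1026 days inclusive.
1026 = 7 × 146 + 4, so there are 146 full weeks plus 4 extra days.
Each full week contributes 2 weekend days (Sat, Sun): 146 × 2 = 292.
The 4 extra days are Tue, Wed, Thu, Fri — none qualify.
Total: 292 + 0 = 292.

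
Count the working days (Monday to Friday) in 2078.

260

Jan 1, 2078 is a Saturday.
The range spans 365 days (inclusive of both endpoints).
365 = 7 × 52 + 1, so there are 52 full weeks plus 1 extra day.
Each full week contributes 5 weekdays (Mon–Fri): 52 × 5 = 260.
The 1 extra day is Saturday — none qualify.
Total: 260 + 0 = 260.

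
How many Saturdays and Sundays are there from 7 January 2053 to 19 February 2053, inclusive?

12

7 January 2053 is a Tuesday.
From 7 January 2053 to 19 February 2053 is 44 days inclusive.
44 = 7 × 6 + 2, so there are 6 full weeks plus 2 extra days.
Each full week contributes 2 weekend days (Sat, Sun): 6 × 2 = 12.
The 2 extra days are Tuesday, Wednesday — none qualify.
Total: 12 + 0 = 12.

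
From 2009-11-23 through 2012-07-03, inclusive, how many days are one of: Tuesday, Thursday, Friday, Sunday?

545

2009-11-23 is a Monday.
From 2009-11-23 to 2012-07-03 is 954 days inclusive.
954 = 7 × 136 + 2, so there are 136 full weeks plus 2 extra days.
Each full week contributes 4 days from the set (Tue, Thu, Fri, Sun): 136 × 4 = 544.
The 2 extra days are Monday, Tuesday — 1 of them qualifies.
Total: 544 + 1 = 545.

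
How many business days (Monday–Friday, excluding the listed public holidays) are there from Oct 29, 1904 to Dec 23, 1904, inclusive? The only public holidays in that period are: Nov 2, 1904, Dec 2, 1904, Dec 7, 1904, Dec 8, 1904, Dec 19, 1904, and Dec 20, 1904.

34

Oct 29, 1904 is a Saturday.
The range spans 56 days (inclusive of both endpoints).
56 = 7 × 8, so the span is exactly 8 full weeks.
Each full week contributes 5 weekdays (Mon–Fri): 8 × 5 = 40.
Total: 40.
Holidays: Nov 2, 1904 (Wed); Dec 2, 1904 (Fri); Dec 7, 1904 (Wed); Dec 8, 1904 (Thu); Dec 19, 1904 (Mon); Dec 20, 1904 (Tue).
All 6 holidays fall on weekdays, so subtract 6.
Business days: 40 − 6 = 34.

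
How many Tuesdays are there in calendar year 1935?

January 1, 1935 is a Tuesday.
That's 365 days from start to end, counting both.
365 = 7 × 52 + 1, so there are 52 full weeks plus 1 extra day.
Each full week contributes one Tuesday: 52 so far.
The 1 extra day is Tue — 1 of them qualifies.
Total: 52 + 1 = 53.

53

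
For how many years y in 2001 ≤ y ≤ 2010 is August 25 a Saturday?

Day of week of August 25 in each year:
2001: Sat ✓, 2002: Sun, 2003: Mon, 2004: Wed, 2005: Thu, 2006: Fri, 2007: Sat ✓, 2008: Mon, 2009: Tue, 2010: Wed
Saturdays: 2001, 2007.

2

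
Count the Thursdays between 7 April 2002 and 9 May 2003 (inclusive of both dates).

57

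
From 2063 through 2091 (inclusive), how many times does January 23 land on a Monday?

Day of week of January 23 in each year:
2063: Tue, 2064: Wed, 2065: Fri, 2066: Sat, 2067: Sun, 2068: Mon ✓, 2069: Wed, 2070: Thu, 2071: Fri, 2072: Sat, 2073: Mon ✓, 2074: Tue, 2075: Wed, 2076: Thu, 2077: Sat, 2078: Sun, 2079: Mon ✓, 2080: Tue, 2081: Thu, 2082: Fri, 2083: Sat, 2084: Sun, 2085: Tue, 2086: Wed, 2087: Thu, 2088: Fri, 2089: Sun, 2090: Mon ✓, 2091: Tue
Mondays: 2068, 2073, 2079, 2090.

4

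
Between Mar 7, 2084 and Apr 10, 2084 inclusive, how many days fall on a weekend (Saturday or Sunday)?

10

Mar 7, 2084 is a Tuesday.
That's 35 days from start to end, counting both.
35 = 7 × 5, so the span is exactly 5 full weeks.
Each full week contributes 2 weekend days (Sat, Sun): 5 × 2 = 10.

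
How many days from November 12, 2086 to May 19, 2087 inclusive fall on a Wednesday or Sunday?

November 12, 2086 is a Tuesday.
That's 189 days from start to end, counting both.
189 = 7 × 27, so the span is exactly 27 full weeks.
Each full week contributes 2 days from the set (Wed, Sun): 27 × 2 = 54.
Total: 54.

54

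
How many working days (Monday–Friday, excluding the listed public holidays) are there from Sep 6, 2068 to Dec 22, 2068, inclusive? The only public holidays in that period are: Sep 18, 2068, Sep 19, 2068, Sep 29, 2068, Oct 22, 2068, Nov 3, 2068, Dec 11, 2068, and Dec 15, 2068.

Sep 6, 2068 is a Thursday.
That's 108 days from start to end, counting both.
108 = 7 × 15 + 3, so there are 15 full weeks plus 3 extra days.
Each full week contributes 5 weekdays (Mon–Fri): 15 × 5 = 75.
The 3 extra days are Thu, Fri, Sat — 2 of them qualify.
Total: 75 + 2 = 77.
Holidays: Sep 18, 2068 (Tue); Sep 19, 2068 (Wed); Sep 29, 2068 (Sat); Oct 22, 2068 (Mon); Nov 3, 2068 (Sat); Dec 11, 2068 (Tue); Dec 15, 2068 (Sat).
4 of the 7 holidays fall on weekdays; the rest are weekends and were already excluded.
Business days: 77 − 4 = 73.

73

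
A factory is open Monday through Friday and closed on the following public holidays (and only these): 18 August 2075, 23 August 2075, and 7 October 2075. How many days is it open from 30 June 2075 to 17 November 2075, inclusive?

30 June 2075 is a Sunday.
From 30 June 2075 to 17 November 2075 is 141 days inclusive.
141 = 7 × 20 + 1, so there are 20 full weeks plus 1 extra day.
Each full week contributes 5 weekdays (Mon–Fri): 20 × 5 = 100.
The 1 extra day is Sun — none qualify.
Total: 100 + 0 = 100.
Holidays: 18 August 2075 (Sun); 23 August 2075 (Fri); 7 October 2075 (Mon).
2 of the 3 holidays fall on weekdays; the rest are weekends and were already excluded.
Business days: 100 − 2 = 98.

98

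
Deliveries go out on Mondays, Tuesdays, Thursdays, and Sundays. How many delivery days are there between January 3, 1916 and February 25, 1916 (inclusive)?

31

January 3, 1916 is a Monday.
The range spans 54 days (inclusive of both endpoints).
54 = 7 × 7 + 5, so there are 7 full weeks plus 5 extra days.
Each full week contributes 4 days from the set (Mon, Tue, Thu, Sun): 7 × 4 = 28.
The 5 extra days are Monday, Tuesday, Wednesday, Thursday, Friday — 3 of them qualify.
Total: 28 + 3 = 31.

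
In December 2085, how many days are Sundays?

1 December 2085 is a Saturday.
The range spans 31 days (inclusive of both endpoints).
31 = 7 × 4 + 3, so there are 4 full weeks plus 3 extra days.
Each full week contributes one Sunday: 4 so far.
The 3 extra days are Sat, Sun, Mon — 1 of them qualifies.
Total: 4 + 1 = 5.

5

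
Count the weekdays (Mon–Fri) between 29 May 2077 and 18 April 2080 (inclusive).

754

29 May 2077 is a Saturday.
The range spans 1056 days (inclusive of both endpoints).
1056 = 7 × 150 + 6, so there are 150 full weeks plus 6 extra days.
Each full week contributes 5 weekdays (Mon–Fri): 150 × 5 = 750.
The 6 extra days are Saturday, Sunday, Monday, Tuesday, Wednesday, Thursday — 4 of them qualify.
Total: 750 + 4 = 754.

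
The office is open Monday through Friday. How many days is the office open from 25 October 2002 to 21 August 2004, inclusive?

476

25 October 2002 is a Friday.
The range spans 667 days (inclusive of both endpoints).
667 = 7 × 95 + 2, so there are 95 full weeks plus 2 extra days.
Each full week contributes 5 weekdays (Mon–Fri): 95 × 5 = 475.
The 2 extra days are Fri, Sat — 1 of them qualifies.
Total: 475 + 1 = 476.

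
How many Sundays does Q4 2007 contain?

1 October 2007 is a Monday.
That's 92 days from start to end, counting both.
92 = 7 × 13 + 1, so there are 13 full weeks plus 1 extra day.
Each full week contributes one Sunday: 13 so far.
The 1 extra day is Monday — none qualify.
Total: 13 + 0 = 13.

13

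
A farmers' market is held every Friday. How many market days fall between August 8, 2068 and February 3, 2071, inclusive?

130 Fridays

August 8, 2068 is a Wednesday.
That's 910 days from start to end, counting both.
910 = 7 × 130, so the span is exactly 130 full weeks.
Each full week contributes one Friday: 130 so far.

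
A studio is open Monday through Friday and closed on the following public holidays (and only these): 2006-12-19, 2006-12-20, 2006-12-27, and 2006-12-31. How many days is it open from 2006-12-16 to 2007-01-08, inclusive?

13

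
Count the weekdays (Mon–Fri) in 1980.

262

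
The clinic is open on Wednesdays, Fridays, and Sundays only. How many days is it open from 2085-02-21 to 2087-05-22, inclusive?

352

2085-02-21 is a Wednesday.
The range spans 821 days (inclusive of both endpoints).
821 = 7 × 117 + 2, so there are 117 full weeks plus 2 extra days.
Each full week contributes 3 days from the set (Wed, Fri, Sun): 117 × 3 = 351.
The 2 extra days are Wednesday, Thursday — 1 of them qualifies.
Total: 351 + 1 = 352.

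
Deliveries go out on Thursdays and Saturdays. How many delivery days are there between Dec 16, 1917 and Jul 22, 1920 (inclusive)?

271

Dec 16, 1917 is a Sunday.
That's 950 days from start to end, counting both.
950 = 7 × 135 + 5, so there are 135 full weeks plus 5 extra days.
Each full week contributes 2 days from the set (Thu, Sat): 135 × 2 = 270.
The 5 extra days are Sun, Mon, Tue, Wed, Thu — 1 of them qualifies.
Total: 270 + 1 = 271.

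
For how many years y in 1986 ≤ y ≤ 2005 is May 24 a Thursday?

Day of week of May 24 in each year:
1986: Sat, 1987: Sun, 1988: Tue, 1989: Wed, 1990: Thu ✓, 1991: Fri, 1992: Sun, 1993: Mon, 1994: Tue, 1995: Wed, 1996: Fri, 1997: Sat, 1998: Sun, 1999: Mon, 2000: Wed, 2001: Thu ✓, 2002: Fri, 2003: Sat, 2004: Mon, 2005: Tue
Thursdays: 1990, 2001.

2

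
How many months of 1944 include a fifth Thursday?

4

A month has five Thursdays exactly when Thursday falls within its first (length − 28) days.
Jan: 31 days, starts Sat → 5 of Sat, Sun, Mon
Feb: 29 days, starts Tue → 5 of Tue
Mar: 31 days, starts Wed → 5 of Wed, Thu, Fri ✓
Apr: 30 days, starts Sat → 5 of Sat, Sun
May: 31 days, starts Mon → 5 of Mon, Tue, Wed
Jun: 30 days, starts Thu → 5 of Thu, Fri ✓
Jul: 31 days, starts Sat → 5 of Sat, Sun, Mon
Aug: 31 days, starts Tue → 5 of Tue, Wed, Thu ✓
Sep: 30 days, starts Fri → 5 of Fri, Sat
Oct: 31 days, starts Sun → 5 of Sun, Mon, Tue
Nov: 30 days, starts Wed → 5 of Wed, Thu ✓
Dec: 31 days, starts Fri → 5 of Fri, Sat, Sun
Months with five Thursdays: Mar, Jun, Aug, Nov.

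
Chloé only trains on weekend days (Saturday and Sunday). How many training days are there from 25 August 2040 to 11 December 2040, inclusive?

32

25 August 2040 is a Saturday.
That's 109 days from start to end, counting both.
109 = 7 × 15 + 4, so there are 15 full weeks plus 4 extra days.
Each full week contributes 2 weekend days (Sat, Sun): 15 × 2 = 30.
The 4 extra days are Saturday, Sunday, Monday, Tuesday — 2 of them qualify.
Total: 30 + 2 = 32.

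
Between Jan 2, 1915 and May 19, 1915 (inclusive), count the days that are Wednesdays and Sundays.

40

Jan 2, 1915 is a Saturday.
The range spans 138 days (inclusive of both endpoints).
138 = 7 × 19 + 5, so there are 19 full weeks plus 5 extra days.
Each full week contributes 2 days from the set (Wed, Sun): 19 × 2 = 38.
The 5 extra days are Saturday, Sunday, Monday, Tuesday, Wednesday — 2 of them qualify.
Total: 38 + 2 = 40.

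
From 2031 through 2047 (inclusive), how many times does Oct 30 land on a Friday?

2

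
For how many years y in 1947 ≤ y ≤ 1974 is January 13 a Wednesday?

4

Day of week of January 13 in each year:
1947: Mon, 1948: Tue, 1949: Thu, 1950: Fri, 1951: Sat, 1952: Sun, 1953: Tue, 1954: Wed ✓, 1955: Thu, 1956: Fri, 1957: Sun, 1958: Mon, 1959: Tue, 1960: Wed ✓, 1961: Fri, 1962: Sat, 1963: Sun, 1964: Mon, 1965: Wed ✓, 1966: Thu, 1967: Fri, 1968: Sat, 1969: Mon, 1970: Tue, 1971: Wed ✓, 1972: Thu, 1973: Sat, 1974: Sun
Wednesdays: 1954, 1960, 1965, 1971.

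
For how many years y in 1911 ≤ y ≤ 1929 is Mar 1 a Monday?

Day of week of March 1 in each year:
1911: Wed, 1912: Fri, 1913: Sat, 1914: Sun, 1915: Mon ✓, 1916: Wed, 1917: Thu, 1918: Fri, 1919: Sat, 1920: Mon ✓, 1921: Tue, 1922: Wed, 1923: Thu, 1924: Sat, 1925: Sun, 1926: Mon ✓, 1927: Tue, 1928: Thu, 1929: Fri
Mondays: 1915, 1920, 1926.

3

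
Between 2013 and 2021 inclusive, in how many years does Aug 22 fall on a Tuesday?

Day of week of August 22 in each year:
2013: Thu, 2014: Fri, 2015: Sat, 2016: Mon, 2017: Tue ✓, 2018: Wed, 2019: Thu, 2020: Sat, 2021: Sun
Tuesdays: 2017.

1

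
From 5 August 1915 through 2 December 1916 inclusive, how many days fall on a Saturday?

70 Saturdays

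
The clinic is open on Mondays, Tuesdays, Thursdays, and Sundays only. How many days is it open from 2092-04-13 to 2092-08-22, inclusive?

2092-04-13 is a Sunday.
The range spans 132 days (inclusive of both endpoints).
132 = 7 × 18 + 6, so there are 18 full weeks plus 6 extra days.
Each full week contributes 4 days from the set (Mon, Tue, Thu, Sun): 18 × 4 = 72.
The 6 extra days are Sunday, Monday, Tuesday, Wednesday, Thursday, Friday — 4 of them qualify.
Total: 72 + 4 = 76.

76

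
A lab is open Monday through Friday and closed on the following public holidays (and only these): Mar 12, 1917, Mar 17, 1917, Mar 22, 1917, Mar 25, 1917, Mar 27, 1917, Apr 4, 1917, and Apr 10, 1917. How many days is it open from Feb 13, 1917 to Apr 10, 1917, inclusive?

Feb 13, 1917 is a Tuesday.
From Feb 13, 1917 to Apr 10, 1917 is 57 days inclusive.
57 = 7 × 8 + 1, so there are 8 full weeks plus 1 extra day.
Each full week contributes 5 weekdays (Mon–Fri): 8 × 5 = 40.
The 1 extra day is Tue — 1 of them qualifies.
Total: 40 + 1 = 41.
Holidays: Mar 12, 1917 (Mon); Mar 17, 1917 (Sat); Mar 22, 1917 (Thu); Mar 25, 1917 (Sun); Mar 27, 1917 (Tue); Apr 4, 1917 (Wed); Apr 10, 1917 (Tue).
5 of the 7 holidays fall on weekdays; the rest are weekends and were already excluded.
Business days: 41 − 5 = 36.

36 working days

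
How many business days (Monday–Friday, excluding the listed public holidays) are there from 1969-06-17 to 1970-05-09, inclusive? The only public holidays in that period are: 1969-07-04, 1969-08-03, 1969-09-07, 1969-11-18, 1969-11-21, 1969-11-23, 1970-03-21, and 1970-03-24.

230

1969-06-17 is a Tuesday.
That's 327 days from start to end, counting both.
327 = 7 × 46 + 5, so there are 46 full weeks plus 5 extra days.
Each full week contributes 5 weekdays (Mon–Fri): 46 × 5 = 230.
The 5 extra days are Tuesday, Wednesday, Thursday, Friday, Saturday — 4 of them qualify.
Total: 230 + 4 = 234.
Holidays: 1969-07-04 (Fri); 1969-08-03 (Sun); 1969-09-07 (Sun); 1969-11-18 (Tue); 1969-11-21 (Fri); 1969-11-23 (Sun); 1970-03-21 (Sat); 1970-03-24 (Tue).
4 of the 8 holidays fall on weekdays; the rest are weekends and were already excluded.
Business days: 234 − 4 = 230.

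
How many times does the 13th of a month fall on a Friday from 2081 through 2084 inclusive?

6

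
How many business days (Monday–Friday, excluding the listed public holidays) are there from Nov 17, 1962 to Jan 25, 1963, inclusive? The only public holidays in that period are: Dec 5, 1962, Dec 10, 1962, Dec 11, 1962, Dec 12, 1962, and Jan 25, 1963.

Nov 17, 1962 is a Saturday.
That's 70 days from start to end, counting both.
70 = 7 × 10, so the span is exactly 10 full weeks.
Each full week contributes 5 weekdays (Mon–Fri): 10 × 5 = 50.
Holidays: Dec 5, 1962 (Wed); Dec 10, 1962 (Mon); Dec 11, 1962 (Tue); Dec 12, 1962 (Wed); Jan 25, 1963 (Fri).
All 5 holidays fall on weekdays, so subtract 5.
Business days: 50 − 5 = 45.

45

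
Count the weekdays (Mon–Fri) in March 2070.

2070-03-01 is a Saturday.
From 2070-03-01 to 2070-03-31 is 31 days inclusive.
31 = 7 × 4 + 3, so there are 4 full weeks plus 3 extra days.
Each full week contributes 5 weekdays (Mon–Fri): 4 × 5 = 20.
The 3 extra days are Sat, Sun, Mon — 1 of them qualifies.
Total: 20 + 1 = 21.

21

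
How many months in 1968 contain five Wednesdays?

4

A month has five Wednesdays exactly when Wednesday falls within its first (length − 28) days.
Jan: 31 days, starts Mon → 5 of Mon, Tue, Wed ✓
Feb: 29 days, starts Thu → 5 of Thu
Mar: 31 days, starts Fri → 5 of Fri, Sat, Sun
Apr: 30 days, starts Mon → 5 of Mon, Tue
May: 31 days, starts Wed → 5 of Wed, Thu, Fri ✓
Jun: 30 days, starts Sat → 5 of Sat, Sun
Jul: 31 days, starts Mon → 5 of Mon, Tue, Wed ✓
Aug: 31 days, starts Thu → 5 of Thu, Fri, Sat
Sep: 30 days, starts Sun → 5 of Sun, Mon
Oct: 31 days, starts Tue → 5 of Tue, Wed, Thu ✓
Nov: 30 days, starts Fri → 5 of Fri, Sat
Dec: 31 days, starts Sun → 5 of Sun, Mon, Tue
Months with five Wednesdays: Jan, May, Jul, Oct.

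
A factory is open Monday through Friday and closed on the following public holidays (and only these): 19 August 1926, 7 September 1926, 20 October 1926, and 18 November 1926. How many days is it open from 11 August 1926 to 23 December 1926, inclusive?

11 August 1926 is a Wednesday.
The range spans 135 days (inclusive of both endpoints).
135 = 7 × 19 + 2, so there are 19 full weeks plus 2 extra days.
Each full week contributes 5 weekdays (Mon–Fri): 19 × 5 = 95.
The 2 extra days are Wednesday, Thursday — 2 of them qualify.
Total: 95 + 2 = 97.
Holidays: 19 August 1926 (Thu); 7 September 1926 (Tue); 20 October 1926 (Wed); 18 November 1926 (Thu).
All 4 holidays fall on weekdays, so subtract 4.
Business days: 97 − 4 = 93.

93 working days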